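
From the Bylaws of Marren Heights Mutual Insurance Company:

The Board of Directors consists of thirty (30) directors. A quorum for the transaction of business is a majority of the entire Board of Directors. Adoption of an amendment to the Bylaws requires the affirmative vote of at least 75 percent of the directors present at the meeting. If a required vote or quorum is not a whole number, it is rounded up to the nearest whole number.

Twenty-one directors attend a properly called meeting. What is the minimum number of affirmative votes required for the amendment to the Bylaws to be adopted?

16

The amendment to the Bylaws requires three-fourths of the directors present (21).
3/4 of 21 = 15.75, rounded up to 16.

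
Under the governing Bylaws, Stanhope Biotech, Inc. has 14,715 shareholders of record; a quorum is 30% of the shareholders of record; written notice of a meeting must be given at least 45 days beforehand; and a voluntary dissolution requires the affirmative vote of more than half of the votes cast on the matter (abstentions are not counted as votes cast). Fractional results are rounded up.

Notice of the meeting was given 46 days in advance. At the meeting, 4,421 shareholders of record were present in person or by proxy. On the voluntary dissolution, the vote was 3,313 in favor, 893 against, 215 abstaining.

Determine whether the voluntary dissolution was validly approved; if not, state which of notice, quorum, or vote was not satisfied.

Notice: 46 days given; 45 required. Satisfied.
Quorum: 30% of 14,715 = 4,414.50, rounded up to 4,415; 4,421 present. Satisfied.
Vote: requires a majority of the votes cast (4,421 − 215 abstaining = 4,206); a majority of 4206 is 2104, so 2,104 needed; 3,313 in favor. Satisfied.

Valid — all requirements satisfied.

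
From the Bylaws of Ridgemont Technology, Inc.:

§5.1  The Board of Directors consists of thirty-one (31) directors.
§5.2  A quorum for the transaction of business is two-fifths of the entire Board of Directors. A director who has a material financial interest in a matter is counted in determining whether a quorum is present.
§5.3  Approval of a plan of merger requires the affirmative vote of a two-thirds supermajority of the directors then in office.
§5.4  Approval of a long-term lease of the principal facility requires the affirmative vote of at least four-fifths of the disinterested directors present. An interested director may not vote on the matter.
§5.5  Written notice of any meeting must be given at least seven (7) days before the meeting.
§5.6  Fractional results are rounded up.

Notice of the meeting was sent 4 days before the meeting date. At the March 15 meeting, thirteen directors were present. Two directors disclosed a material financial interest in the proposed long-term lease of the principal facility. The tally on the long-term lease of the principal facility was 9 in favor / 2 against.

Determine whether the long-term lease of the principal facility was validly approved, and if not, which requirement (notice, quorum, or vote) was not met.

Notice: 4 days given; 7 required (4 < 7). Not satisfied.
Quorum: 13 present (interested directors count toward quorum); quorum is 13. Satisfied.
Vote: the long-term lease of the principal facility requires four-fifths of the disinterested directors present (13 − 2 = 11). 4/5 of 11 = 8.80, rounded up to 9, so 9 affirmative votes are needed; 9 voted in favor. Satisfied.

Invalid — notice requirement not satisfied.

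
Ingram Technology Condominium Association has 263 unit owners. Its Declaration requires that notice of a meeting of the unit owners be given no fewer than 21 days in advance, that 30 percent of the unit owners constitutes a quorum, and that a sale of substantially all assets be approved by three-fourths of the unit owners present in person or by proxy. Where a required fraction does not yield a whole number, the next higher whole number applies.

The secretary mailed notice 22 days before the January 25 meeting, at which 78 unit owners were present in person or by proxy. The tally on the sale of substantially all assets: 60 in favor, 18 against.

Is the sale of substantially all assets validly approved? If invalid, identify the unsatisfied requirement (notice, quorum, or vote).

Notice: 22 days given; 21 required. Satisfied.
Quorum: 30% of 263 = 78.90, rounded up to 79; 78 present. Not satisfied.
Vote: requires three-fourths of those present (78); 3/4 of 78 = 58.50, rounded up to 59, so 59 needed; 60 in favor. Satisfied.

Invalid — quorum requirement not satisfied.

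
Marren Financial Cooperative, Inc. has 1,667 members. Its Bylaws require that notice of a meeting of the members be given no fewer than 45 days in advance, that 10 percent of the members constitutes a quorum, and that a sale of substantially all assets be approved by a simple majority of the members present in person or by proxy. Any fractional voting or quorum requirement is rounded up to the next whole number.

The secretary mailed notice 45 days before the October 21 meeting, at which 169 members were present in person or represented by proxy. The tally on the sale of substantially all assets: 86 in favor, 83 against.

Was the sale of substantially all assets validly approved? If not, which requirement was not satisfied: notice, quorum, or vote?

Notice: 45 days given; 45 required. Satisfied.
Quorum: 10% of 1,667 = 166.70, rounded up to 167; 169 present. Satisfied.
Vote: requires a majority of those present (169); a majority of 169 is 85, so 85 needed; 86 in favor. Satisfied.

Valid — all requirements satisfied.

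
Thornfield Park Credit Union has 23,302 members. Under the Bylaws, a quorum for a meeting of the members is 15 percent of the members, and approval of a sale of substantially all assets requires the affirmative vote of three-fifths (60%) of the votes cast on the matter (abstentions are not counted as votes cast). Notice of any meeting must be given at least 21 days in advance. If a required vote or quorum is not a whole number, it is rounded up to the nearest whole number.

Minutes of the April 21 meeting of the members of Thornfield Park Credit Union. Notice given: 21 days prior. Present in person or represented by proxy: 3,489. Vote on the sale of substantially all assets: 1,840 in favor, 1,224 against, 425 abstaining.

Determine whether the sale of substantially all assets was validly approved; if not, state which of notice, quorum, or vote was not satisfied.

Invalid — quorum requirement not satisfied.

Notice: 21 days given; 21 required. Satisfied.
Quorum: 15% of 23,302 = 3,495.30, rounded up to 3,496; 3,489 present. Not satisfied.
Vote: requires three-fifths of the votes cast (3,489 − 425 abstaining = 3,064); 3/5 of 3064 = 1838.40, rounded up to 1839, so 1,839 needed; 1,840 in favor. Satisfied.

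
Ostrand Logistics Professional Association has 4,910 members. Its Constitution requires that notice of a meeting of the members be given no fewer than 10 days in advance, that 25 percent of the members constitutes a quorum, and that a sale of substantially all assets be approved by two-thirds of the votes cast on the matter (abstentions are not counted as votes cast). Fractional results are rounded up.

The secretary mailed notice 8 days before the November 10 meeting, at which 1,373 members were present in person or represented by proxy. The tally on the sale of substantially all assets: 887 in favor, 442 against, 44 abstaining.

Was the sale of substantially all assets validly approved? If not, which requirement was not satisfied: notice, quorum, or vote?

Invalid — notice requirement not satisfied.

Notice: 8 days given; 10 required. Not satisfied.
Quorum: 25% of 4,910 = 1,227.50, rounded up to 1,228; 1,373 present. Satisfied.
Vote: requires two-thirds of the votes cast (1,373 − 44 abstaining = 1,329); 2/3 of 1329 = 886, so 886 needed; 887 in favor. Satisfied.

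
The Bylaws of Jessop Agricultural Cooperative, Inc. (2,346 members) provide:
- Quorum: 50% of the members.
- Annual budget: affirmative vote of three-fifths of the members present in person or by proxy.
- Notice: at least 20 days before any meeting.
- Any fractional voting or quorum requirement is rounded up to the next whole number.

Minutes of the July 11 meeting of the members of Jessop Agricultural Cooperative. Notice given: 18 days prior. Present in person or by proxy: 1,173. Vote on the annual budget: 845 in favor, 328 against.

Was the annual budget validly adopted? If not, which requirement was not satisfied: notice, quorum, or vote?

Notice: 18 days given; 20 required. Not satisfied.
Quorum: 50% of 2,346 = 1,173; 1,173 present. Satisfied.
Vote: requires three-fifths of those present (1,173); 3/5 of 1173 = 703.80, rounded up to 704, so 704 needed; 845 in favor. Satisfied.

Invalid — notice requirement not satisfied.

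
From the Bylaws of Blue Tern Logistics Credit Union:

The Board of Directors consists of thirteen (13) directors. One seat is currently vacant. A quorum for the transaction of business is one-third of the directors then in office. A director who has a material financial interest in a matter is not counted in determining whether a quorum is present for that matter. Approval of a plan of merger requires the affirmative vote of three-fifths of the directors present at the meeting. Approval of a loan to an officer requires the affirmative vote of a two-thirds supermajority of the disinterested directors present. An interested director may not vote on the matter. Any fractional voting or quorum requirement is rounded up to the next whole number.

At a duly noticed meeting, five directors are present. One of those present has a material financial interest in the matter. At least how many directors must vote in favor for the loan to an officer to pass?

3

The loan to an officer requires two-thirds of the disinterested directors present (5 − 1 = 4).
2/3 of 4 = 2.67, rounded up to 3.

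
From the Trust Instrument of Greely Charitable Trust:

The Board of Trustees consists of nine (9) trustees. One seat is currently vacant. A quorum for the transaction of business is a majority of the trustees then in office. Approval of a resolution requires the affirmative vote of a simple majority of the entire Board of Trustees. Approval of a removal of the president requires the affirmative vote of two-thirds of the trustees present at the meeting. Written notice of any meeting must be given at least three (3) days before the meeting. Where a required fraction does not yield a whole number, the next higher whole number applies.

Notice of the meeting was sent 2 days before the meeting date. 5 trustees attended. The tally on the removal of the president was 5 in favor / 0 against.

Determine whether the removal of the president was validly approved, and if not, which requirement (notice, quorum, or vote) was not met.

Invalid — notice requirement not satisfied.

Notice: 2 days given; 3 required (2 < 3). Not satisfied.
Quorum: 5 present; quorum is 5. Satisfied.
Vote: the removal of the president requires two-thirds of the trustees present (5). 2/3 of 5 = 3.33, rounded up to 4, so 4 affirmative votes are needed; 5 voted in favor. Satisfied.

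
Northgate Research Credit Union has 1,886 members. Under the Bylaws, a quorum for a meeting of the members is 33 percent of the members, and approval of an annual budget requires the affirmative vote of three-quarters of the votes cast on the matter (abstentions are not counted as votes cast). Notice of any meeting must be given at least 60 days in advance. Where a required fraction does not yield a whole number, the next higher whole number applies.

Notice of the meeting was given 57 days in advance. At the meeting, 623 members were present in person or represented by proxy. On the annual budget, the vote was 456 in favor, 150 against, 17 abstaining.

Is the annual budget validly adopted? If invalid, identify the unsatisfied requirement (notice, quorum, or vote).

Invalid — notice requirement not satisfied.

Notice: 57 days given; 60 required. Not satisfied.
Quorum: 33% of 1,886 = 622.38, rounded up to 623; 623 present. Satisfied.
Vote: requires three-fourths of the votes cast (623 − 17 abstaining = 606); 3/4 of 606 = 454.50, rounded up to 455, so 455 needed; 456 in favor. Satisfied.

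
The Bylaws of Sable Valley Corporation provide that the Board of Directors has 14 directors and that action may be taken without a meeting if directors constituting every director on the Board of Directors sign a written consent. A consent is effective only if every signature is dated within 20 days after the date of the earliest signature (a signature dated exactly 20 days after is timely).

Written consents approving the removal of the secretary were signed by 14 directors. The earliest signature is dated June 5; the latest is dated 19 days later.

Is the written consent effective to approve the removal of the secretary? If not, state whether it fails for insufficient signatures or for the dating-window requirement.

Signatures required: all of 14 — unanimous means all 14, so 14 needed; 14 signed. Sufficient.
Dating window: the latest signature is 19 days after the earliest; the limit is 20 days. Within the window.

Effective — both the signature and dating-window requirements are satisfied.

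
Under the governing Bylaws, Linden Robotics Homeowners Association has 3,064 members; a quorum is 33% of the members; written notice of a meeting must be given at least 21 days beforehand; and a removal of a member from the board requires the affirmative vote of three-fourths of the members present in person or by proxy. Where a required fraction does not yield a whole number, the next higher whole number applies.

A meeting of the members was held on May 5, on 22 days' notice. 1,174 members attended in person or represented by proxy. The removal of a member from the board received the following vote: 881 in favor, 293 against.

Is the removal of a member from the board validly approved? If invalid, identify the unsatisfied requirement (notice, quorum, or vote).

Notice: 22 days given; 21 required. Satisfied.
Quorum: 33% of 3,064 = 1,011.12, rounded up to 1,012; 1,174 present. Satisfied.
Vote: requires three-fourths of those present (1,174); 3/4 of 1174 = 880.50, rounded up to 881, so 881 needed; 881 in favor. Satisfied.

Valid — all requirements satisfied.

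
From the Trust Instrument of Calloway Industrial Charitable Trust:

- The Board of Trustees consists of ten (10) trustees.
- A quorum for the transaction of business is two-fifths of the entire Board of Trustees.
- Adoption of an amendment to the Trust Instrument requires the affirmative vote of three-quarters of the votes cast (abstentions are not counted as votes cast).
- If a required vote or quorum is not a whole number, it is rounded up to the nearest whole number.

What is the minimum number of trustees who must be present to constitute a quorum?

4

2/5 of 10 = 4.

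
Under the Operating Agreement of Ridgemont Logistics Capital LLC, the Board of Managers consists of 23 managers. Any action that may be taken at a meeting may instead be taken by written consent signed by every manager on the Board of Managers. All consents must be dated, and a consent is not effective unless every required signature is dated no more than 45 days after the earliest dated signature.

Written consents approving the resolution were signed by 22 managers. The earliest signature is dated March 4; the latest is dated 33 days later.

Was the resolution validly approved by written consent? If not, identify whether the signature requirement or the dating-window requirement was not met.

Signatures required: the unanimous vote of 23 — unanimous means all 23, so 23 needed; 22 signed. Insufficient.
Dating window: the latest signature is 33 days after the earliest; the limit is 45 days. Within the window.

Not effective — insufficient signatures.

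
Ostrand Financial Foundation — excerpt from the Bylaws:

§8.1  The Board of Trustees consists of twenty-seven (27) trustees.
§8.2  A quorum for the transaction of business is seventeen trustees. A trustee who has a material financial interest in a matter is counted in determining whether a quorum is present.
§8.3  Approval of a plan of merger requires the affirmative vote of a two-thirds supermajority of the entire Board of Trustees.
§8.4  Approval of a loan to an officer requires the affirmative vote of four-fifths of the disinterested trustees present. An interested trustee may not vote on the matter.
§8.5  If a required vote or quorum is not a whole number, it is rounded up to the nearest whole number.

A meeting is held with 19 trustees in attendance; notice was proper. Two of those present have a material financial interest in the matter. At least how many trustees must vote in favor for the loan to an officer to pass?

14

The loan to an officer requires four-fifths of the disinterested trustees present (19 − 2 = 17).
4/5 of 17 = 13.60, rounded up to 14.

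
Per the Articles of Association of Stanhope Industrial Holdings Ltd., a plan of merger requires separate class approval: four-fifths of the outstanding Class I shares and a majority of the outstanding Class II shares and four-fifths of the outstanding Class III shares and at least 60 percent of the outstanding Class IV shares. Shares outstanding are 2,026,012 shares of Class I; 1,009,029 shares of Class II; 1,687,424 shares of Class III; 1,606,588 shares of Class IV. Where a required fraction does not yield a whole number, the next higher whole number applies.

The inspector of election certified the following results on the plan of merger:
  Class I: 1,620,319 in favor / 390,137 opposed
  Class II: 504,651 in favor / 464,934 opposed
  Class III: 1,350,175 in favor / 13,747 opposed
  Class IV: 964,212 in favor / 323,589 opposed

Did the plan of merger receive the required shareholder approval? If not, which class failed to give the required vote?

Class I: 4/5 of 2026012 = 1620809.60, rounded up to 1620810; 1,620,810 required, 1,620,319 in favor — not approved.
Class II: a majority of 1009029 is 504515; 504,515 required, 504,651 in favor — approved.
Class III: 4/5 of 1687424 = 1349939.20, rounded up to 1349940; 1,349,940 required, 1,350,175 in favor — approved.
Class IV: 3/5 of 1606588 = 963952.80, rounded up to 963953; 963,953 required, 964,212 in favor — approved.

Not approved — the Class I shares did not give the required vote.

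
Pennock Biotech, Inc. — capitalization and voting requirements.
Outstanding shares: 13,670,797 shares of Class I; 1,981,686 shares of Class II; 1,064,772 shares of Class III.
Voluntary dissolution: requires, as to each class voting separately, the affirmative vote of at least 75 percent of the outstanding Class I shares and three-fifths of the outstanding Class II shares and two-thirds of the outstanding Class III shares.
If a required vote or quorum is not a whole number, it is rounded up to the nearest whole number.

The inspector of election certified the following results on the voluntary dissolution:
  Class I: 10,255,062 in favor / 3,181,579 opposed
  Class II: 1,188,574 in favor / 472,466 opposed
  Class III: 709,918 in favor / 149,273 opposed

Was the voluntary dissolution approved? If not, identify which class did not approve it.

Class I: 3/4 of 13670797 = 10253097.75, rounded up to 10253098; 10,253,098 required, 10,255,062 in favor — approved.
Class II: 3/5 of 1981686 = 1189011.60, rounded up to 1189012; 1,189,012 required, 1,188,574 in favor — not approved.
Class III: 2/3 of 1064772 = 709848; 709,848 required, 709,918 in favor — approved.

Not approved — the Class II shares did not give the required vote.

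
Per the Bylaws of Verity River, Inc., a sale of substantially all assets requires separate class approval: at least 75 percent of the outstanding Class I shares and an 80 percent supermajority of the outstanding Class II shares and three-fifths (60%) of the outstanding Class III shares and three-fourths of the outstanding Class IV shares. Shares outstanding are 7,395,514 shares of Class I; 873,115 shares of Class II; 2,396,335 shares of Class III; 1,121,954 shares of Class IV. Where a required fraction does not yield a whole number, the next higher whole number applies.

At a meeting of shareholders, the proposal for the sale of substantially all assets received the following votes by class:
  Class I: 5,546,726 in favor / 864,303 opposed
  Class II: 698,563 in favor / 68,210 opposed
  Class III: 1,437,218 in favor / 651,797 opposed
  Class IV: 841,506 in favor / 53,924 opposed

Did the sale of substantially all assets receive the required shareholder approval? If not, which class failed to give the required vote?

Class I: 3/4 of 7395514 = 5546635.50, rounded up to 5546636; 5,546,636 required, 5,546,726 in favor — approved.
Class II: 4/5 of 873115 = 698492; 698,492 required, 698,563 in favor — approved.
Class III: 3/5 of 2396335 = 1437801; 1,437,801 required, 1,437,218 in favor — not approved.
Class IV: 3/4 of 1121954 = 841465.50, rounded up to 841466; 841,466 required, 841,506 in favor — approved.

Not approved — the Class III shares did not give the required vote.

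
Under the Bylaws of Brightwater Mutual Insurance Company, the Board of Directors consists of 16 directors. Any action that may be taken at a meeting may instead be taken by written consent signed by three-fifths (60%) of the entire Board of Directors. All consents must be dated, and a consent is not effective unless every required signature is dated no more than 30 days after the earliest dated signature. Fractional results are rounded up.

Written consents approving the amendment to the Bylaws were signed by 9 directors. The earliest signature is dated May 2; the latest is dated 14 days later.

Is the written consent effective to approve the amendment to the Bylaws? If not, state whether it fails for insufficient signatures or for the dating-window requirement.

Not effective — insufficient signatures.

Signatures required: three-fifths (60%) of 16 — 3/5 of 16 = 9.60, rounded up to 10, so 10 needed; 9 signed. Insufficient.
Dating window: the latest signature is 14 days after the earliest; the limit is 30 days. Within the window.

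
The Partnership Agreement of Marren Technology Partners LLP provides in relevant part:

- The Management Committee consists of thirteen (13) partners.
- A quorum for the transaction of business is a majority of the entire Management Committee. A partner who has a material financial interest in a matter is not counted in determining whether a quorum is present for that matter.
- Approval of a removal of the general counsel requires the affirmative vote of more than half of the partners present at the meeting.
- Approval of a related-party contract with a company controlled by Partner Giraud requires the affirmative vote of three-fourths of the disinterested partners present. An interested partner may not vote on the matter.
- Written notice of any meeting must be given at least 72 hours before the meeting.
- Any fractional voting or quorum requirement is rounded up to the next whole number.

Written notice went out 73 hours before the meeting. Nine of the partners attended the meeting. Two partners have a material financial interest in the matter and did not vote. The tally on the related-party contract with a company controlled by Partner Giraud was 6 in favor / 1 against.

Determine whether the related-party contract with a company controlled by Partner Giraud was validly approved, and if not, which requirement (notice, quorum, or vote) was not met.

Notice: 73 hours given; 72 required (73 ≥ 72). Satisfied.
Quorum: 9 present, but the 2 interested partners do not count, leaving 7. Quorum is 7. Satisfied.
Vote: the related-party contract with a company controlled by Partner Giraud requires three-fourths of the disinterested partners present (9 − 2 = 7). 3/4 of 7 = 5.25, rounded up to 6, so 6 affirmative votes are needed; 6 voted in favor. Satisfied.

Valid — all requirements satisfied.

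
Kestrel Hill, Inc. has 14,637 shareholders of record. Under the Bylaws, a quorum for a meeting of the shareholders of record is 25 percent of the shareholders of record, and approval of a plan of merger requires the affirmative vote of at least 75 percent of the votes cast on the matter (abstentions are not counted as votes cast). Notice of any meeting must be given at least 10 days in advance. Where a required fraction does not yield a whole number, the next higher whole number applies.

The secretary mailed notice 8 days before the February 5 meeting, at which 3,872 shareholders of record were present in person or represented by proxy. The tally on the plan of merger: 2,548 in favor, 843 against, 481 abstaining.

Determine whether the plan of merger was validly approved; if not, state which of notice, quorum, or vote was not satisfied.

Notice: 8 days given; 10 required. Not satisfied.
Quorum: 25% of 14,637 = 3,659.25, rounded up to 3,660; 3,872 present. Satisfied.
Vote: requires three-fourths of the votes cast (3,872 − 481 abstaining = 3,391); 3/4 of 3391 = 2543.25, rounded up to 2544, so 2,544 needed; 2,548 in favor. Satisfied.

Invalid — notice requirement not satisfied.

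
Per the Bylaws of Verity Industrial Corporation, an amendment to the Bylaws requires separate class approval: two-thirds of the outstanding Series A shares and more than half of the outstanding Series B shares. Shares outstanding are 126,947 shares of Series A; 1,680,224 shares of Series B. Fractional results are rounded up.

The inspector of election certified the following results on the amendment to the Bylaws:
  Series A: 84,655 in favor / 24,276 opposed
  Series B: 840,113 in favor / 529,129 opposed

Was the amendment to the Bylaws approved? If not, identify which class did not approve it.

Series A: 2/3 of 126947 = 84631.33, rounded up to 84632; 84,632 required, 84,655 in favor — approved.
Series B: a majority of 1680224 is 840113; 840,113 required, 840,113 in favor — approved.

Approved — every class gave the required vote.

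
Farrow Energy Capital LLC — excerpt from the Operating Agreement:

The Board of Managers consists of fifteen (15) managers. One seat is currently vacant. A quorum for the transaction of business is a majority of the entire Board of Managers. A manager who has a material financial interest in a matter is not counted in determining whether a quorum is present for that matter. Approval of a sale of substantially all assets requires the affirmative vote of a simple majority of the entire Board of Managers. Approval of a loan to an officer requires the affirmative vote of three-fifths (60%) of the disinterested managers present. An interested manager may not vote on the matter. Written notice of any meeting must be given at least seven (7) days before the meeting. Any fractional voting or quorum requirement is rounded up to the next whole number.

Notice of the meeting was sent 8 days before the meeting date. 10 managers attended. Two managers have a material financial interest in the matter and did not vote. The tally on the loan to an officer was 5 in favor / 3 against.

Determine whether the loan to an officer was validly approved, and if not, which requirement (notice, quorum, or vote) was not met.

Valid — all requirements satisfied.

Notice: 8 days given; 7 required (8 ≥ 7). Satisfied.
Quorum: 10 present, but the 2 interested managers do not count, leaving 8. Quorum is 8. Satisfied.
Vote: the loan to an officer requires three-fifths of the disinterested managers present (10 − 2 = 8). 3/5 of 8 = 4.80, rounded up to 5, so 5 affirmative votes are needed; 5 voted in favor. Satisfied.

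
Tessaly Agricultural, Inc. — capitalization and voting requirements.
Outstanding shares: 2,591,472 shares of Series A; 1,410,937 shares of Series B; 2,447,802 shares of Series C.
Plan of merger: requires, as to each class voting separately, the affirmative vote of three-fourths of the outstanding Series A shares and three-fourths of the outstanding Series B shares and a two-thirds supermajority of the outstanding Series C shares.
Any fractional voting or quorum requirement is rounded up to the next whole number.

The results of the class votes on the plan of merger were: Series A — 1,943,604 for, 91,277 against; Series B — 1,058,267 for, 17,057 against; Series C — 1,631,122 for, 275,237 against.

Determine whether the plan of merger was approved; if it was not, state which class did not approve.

Not approved — the Series C shares did not give the required vote.

Series A: 3/4 of 2591472 = 1943604; 1,943,604 required, 1,943,604 in favor — approved.
Series B: 3/4 of 1410937 = 1058202.75, rounded up to 1058203; 1,058,203 required, 1,058,267 in favor — approved.
Series C: 2/3 of 2447802 = 1631868; 1,631,868 required, 1,631,122 in favor — not approved.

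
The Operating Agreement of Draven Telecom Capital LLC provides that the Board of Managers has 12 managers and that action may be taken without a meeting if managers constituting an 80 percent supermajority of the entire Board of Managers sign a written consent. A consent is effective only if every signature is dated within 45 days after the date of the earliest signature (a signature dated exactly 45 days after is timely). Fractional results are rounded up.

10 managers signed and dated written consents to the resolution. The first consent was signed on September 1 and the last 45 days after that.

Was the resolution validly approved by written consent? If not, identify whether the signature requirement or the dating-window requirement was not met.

Signatures required: an 80 percent supermajority of 12 — 4/5 of 12 = 9.60, rounded up to 10, so 10 needed; 10 signed. Sufficient.
Dating window: the latest signature is 45 days after the earliest; the limit is 45 days. Within the window.

Effective — both the signature and dating-window requirements are satisfied.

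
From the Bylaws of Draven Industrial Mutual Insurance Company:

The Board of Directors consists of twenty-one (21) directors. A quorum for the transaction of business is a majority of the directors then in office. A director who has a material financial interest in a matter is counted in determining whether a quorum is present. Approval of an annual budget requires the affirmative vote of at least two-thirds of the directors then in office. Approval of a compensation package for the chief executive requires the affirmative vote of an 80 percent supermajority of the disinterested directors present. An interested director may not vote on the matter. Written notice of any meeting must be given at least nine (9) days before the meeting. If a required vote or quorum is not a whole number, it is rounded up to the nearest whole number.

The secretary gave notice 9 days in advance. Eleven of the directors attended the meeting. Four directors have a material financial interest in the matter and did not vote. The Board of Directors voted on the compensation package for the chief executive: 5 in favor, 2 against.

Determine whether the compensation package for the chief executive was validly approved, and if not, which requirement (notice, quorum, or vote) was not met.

Invalid — vote requirement not satisfied.

Notice: 9 days given; 9 required (9 ≥ 9). Satisfied.
Quorum: 11 present (interested directors count toward quorum); quorum is 11. Satisfied.
Vote: the compensation package for the chief executive requires four-fifths of the disinterested directors present (11 − 4 = 7). 4/5 of 7 = 5.60, rounded up to 6, so 6 affirmative votes are needed; 5 voted in favor. Not satisfied.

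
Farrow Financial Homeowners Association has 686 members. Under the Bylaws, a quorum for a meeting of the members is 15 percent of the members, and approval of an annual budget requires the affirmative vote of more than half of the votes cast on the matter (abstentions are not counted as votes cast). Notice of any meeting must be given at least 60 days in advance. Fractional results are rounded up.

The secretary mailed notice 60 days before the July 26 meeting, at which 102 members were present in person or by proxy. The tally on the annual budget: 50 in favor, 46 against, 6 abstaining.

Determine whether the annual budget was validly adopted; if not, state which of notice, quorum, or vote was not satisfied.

Notice: 60 days given; 60 required. Satisfied.
Quorum: 15% of 686 = 102.90, rounded up to 103; 102 present. Not satisfied.
Vote: requires a majority of the votes cast (102 − 6 abstaining = 96); a majority of 96 is 49, so 49 needed; 50 in favor. Satisfied.

Invalid — quorum requirement not satisfied.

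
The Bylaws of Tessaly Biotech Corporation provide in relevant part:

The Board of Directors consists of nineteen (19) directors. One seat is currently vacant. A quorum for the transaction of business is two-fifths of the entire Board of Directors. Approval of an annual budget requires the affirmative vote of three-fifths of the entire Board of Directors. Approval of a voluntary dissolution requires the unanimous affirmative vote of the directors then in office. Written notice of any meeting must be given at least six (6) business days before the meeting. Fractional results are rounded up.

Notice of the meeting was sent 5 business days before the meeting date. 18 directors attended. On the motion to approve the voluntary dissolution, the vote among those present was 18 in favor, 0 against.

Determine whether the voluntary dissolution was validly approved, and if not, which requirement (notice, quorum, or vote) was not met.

Invalid — notice requirement not satisfied.

Notice: 5 business days given; 6 required (5 < 6). Not satisfied.
Quorum: 18 present; quorum is 8. Satisfied.
Vote: the voluntary dissolution requires the unanimous vote of the directors then in office (18). Unanimous means all 18, so 18 affirmative votes are needed; 18 voted in favor. Satisfied.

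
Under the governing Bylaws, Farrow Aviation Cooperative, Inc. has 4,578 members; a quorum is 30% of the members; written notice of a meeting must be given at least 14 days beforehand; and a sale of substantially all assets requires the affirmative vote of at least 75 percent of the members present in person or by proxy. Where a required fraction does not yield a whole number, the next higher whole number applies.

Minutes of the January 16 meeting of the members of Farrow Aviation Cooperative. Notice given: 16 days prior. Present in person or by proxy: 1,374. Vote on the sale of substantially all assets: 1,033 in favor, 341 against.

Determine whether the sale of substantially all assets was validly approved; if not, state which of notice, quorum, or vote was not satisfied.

Valid — all requirements satisfied.

Notice: 16 days given; 14 required. Satisfied.
Quorum: 30% of 4,578 = 1,373.40, rounded up to 1,374; 1,374 present. Satisfied.
Vote: requires three-fourths of those present (1,374); 3/4 of 1374 = 1030.50, rounded up to 1031, so 1,031 needed; 1,033 in favor. Satisfied.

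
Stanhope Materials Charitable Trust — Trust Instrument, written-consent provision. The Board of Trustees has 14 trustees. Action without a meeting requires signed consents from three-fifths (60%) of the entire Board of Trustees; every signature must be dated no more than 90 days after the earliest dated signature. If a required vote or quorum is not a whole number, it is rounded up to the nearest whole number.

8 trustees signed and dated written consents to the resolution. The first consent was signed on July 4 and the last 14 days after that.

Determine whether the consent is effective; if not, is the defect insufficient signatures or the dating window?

Not effective — insufficient signatures.

Signatures required: three-fifths (60%) of 14 — 3/5 of 14 = 8.40, rounded up to 9, so 9 needed; 8 signed. Insufficient.
Dating window: the latest signature is 14 days after the earliest; the limit is 90 days. Within the window.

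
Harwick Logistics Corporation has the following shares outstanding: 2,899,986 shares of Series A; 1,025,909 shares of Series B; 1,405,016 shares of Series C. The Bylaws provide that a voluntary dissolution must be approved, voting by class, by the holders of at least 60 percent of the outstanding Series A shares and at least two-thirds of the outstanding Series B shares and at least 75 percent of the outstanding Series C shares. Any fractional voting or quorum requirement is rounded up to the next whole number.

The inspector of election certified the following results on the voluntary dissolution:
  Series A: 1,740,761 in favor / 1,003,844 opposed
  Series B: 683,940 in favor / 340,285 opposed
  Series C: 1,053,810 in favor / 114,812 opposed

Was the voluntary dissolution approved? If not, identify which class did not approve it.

Approved — every class gave the required vote.

Series A: 3/5 of 2899986 = 1739991.60, rounded up to 1739992; 1,739,992 required, 1,740,761 in favor — approved.
Series B: 2/3 of 1025909 = 683939.33, rounded up to 683940; 683,940 required, 683,940 in favor — approved.
Series C: 3/4 of 1405016 = 1053762; 1,053,762 required, 1,053,810 in favor — approved.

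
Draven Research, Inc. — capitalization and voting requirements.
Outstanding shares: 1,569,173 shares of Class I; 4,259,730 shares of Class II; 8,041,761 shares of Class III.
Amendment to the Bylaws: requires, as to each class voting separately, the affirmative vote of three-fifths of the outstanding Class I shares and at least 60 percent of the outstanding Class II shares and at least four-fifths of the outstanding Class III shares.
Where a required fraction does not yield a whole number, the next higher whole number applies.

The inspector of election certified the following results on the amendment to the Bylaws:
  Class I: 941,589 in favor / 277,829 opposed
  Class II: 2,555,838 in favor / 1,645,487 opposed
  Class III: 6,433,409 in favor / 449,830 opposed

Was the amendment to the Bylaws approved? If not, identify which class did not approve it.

Class I: 3/5 of 1569173 = 941503.80, rounded up to 941504; 941,504 required, 941,589 in favor — approved.
Class II: 3/5 of 4259730 = 2555838; 2,555,838 required, 2,555,838 in favor — approved.
Class III: 4/5 of 8041761 = 6433408.80, rounded up to 6433409; 6,433,409 required, 6,433,409 in favor — approved.

Approved — every class gave the required vote.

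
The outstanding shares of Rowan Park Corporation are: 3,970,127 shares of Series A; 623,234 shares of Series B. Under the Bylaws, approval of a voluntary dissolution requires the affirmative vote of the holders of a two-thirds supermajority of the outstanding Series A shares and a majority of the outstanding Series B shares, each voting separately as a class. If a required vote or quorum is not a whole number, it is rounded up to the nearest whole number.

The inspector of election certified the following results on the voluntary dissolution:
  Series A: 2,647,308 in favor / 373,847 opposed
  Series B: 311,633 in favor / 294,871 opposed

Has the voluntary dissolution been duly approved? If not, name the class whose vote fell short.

Series A: 2/3 of 3970127 = 2646751.33, rounded up to 2646752; 2,646,752 required, 2,647,308 in favor — approved.
Series B: a majority of 623234 is 311618; 311,618 required, 311,633 in favor — approved.

Approved — every class gave the required vote.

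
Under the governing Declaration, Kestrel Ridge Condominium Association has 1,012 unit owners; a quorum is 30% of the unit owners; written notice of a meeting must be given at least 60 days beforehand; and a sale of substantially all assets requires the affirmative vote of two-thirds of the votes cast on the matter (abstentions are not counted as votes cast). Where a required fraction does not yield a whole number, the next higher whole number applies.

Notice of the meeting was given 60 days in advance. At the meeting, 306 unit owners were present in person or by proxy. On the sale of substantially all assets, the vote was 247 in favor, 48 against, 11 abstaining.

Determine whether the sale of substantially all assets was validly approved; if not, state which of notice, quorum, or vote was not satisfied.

Notice: 60 days given; 60 required. Satisfied.
Quorum: 30% of 1,012 = 303.60, rounded up to 304; 306 present. Satisfied.
Vote: requires two-thirds of the votes cast (306 − 11 abstaining = 295); 2/3 of 295 = 196.67, rounded up to 197, so 197 needed; 247 in favor. Satisfied.

Valid — all requirements satisfied.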